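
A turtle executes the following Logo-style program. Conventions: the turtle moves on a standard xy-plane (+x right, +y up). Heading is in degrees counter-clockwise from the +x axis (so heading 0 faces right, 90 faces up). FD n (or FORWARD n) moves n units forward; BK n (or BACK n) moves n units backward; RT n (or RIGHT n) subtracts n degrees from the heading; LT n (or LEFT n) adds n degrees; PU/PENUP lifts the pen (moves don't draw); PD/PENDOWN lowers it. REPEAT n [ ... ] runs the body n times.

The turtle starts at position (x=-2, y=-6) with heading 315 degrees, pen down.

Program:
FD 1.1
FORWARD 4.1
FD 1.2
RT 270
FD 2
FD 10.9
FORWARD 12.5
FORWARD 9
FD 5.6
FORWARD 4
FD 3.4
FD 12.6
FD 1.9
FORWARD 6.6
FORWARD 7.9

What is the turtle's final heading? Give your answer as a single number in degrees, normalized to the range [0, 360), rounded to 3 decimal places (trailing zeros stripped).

Executing turtle program step by step:
Start: pos=(-2,-6), heading=315, pen down
FD 1.1: (-2,-6) -> (-1.222,-6.778) [heading=315, draw]
FD 4.1: (-1.222,-6.778) -> (1.677,-9.677) [heading=315, draw]
FD 1.2: (1.677,-9.677) -> (2.525,-10.525) [heading=315, draw]
RT 270: heading 315 -> 45
FD 2: (2.525,-10.525) -> (3.94,-9.111) [heading=45, draw]
FD 10.9: (3.94,-9.111) -> (11.647,-1.404) [heading=45, draw]
FD 12.5: (11.647,-1.404) -> (20.486,7.435) [heading=45, draw]
FD 9: (20.486,7.435) -> (26.85,13.799) [heading=45, draw]
FD 5.6: (26.85,13.799) -> (30.81,17.759) [heading=45, draw]
FD 4: (30.81,17.759) -> (33.638,20.587) [heading=45, draw]
FD 3.4: (33.638,20.587) -> (36.042,22.991) [heading=45, draw]
FD 12.6: (36.042,22.991) -> (44.952,31.901) [heading=45, draw]
FD 1.9: (44.952,31.901) -> (46.295,33.244) [heading=45, draw]
FD 6.6: (46.295,33.244) -> (50.962,37.911) [heading=45, draw]
FD 7.9: (50.962,37.911) -> (56.548,43.497) [heading=45, draw]
Final: pos=(56.548,43.497), heading=45, 14 segment(s) drawn

Answer: 45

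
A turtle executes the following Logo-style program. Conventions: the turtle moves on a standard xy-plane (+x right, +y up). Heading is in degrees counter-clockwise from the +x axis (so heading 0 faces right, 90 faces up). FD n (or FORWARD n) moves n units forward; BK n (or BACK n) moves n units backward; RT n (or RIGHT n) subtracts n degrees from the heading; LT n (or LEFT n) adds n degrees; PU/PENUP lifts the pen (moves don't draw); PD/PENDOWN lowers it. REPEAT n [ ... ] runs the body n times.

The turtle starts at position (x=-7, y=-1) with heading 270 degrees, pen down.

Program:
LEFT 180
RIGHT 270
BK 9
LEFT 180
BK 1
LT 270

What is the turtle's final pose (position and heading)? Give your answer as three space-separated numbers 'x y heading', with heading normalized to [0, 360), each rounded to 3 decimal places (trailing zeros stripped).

Answer: 1 -1 270

Derivation:
Executing turtle program step by step:
Start: pos=(-7,-1), heading=270, pen down
LT 180: heading 270 -> 90
RT 270: heading 90 -> 180
BK 9: (-7,-1) -> (2,-1) [heading=180, draw]
LT 180: heading 180 -> 0
BK 1: (2,-1) -> (1,-1) [heading=0, draw]
LT 270: heading 0 -> 270
Final: pos=(1,-1), heading=270, 2 segment(s) drawn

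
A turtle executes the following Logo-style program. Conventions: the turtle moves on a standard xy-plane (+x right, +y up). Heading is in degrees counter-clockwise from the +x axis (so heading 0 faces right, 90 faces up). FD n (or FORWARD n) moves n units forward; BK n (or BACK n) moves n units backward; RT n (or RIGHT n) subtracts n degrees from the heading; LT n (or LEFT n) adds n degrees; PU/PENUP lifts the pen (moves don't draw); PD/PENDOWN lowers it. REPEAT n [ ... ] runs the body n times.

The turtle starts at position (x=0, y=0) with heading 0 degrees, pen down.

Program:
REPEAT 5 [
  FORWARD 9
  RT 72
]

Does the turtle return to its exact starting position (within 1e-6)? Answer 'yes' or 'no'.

Executing turtle program step by step:
Start: pos=(0,0), heading=0, pen down
REPEAT 5 [
  -- iteration 1/5 --
  FD 9: (0,0) -> (9,0) [heading=0, draw]
  RT 72: heading 0 -> 288
  -- iteration 2/5 --
  FD 9: (9,0) -> (11.781,-8.56) [heading=288, draw]
  RT 72: heading 288 -> 216
  -- iteration 3/5 --
  FD 9: (11.781,-8.56) -> (4.5,-13.85) [heading=216, draw]
  RT 72: heading 216 -> 144
  -- iteration 4/5 --
  FD 9: (4.5,-13.85) -> (-2.781,-8.56) [heading=144, draw]
  RT 72: heading 144 -> 72
  -- iteration 5/5 --
  FD 9: (-2.781,-8.56) -> (0,0) [heading=72, draw]
  RT 72: heading 72 -> 0
]
Final: pos=(0,0), heading=0, 5 segment(s) drawn

Start position: (0, 0)
Final position: (0, 0)
Distance = 0; < 1e-6 -> CLOSED

Answer: yes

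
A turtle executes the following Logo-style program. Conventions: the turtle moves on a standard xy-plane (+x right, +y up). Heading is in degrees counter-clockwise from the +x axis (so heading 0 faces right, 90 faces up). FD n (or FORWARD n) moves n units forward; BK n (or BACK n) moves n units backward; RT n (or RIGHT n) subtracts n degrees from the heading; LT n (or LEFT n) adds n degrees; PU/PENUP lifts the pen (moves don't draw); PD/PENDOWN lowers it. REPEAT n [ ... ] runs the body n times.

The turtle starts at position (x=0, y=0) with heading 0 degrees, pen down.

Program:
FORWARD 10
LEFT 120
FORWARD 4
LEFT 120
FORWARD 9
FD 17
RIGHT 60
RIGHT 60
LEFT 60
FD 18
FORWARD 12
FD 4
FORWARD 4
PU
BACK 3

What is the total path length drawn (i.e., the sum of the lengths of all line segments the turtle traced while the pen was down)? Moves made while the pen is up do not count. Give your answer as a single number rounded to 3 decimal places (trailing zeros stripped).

Answer: 78

Derivation:
Executing turtle program step by step:
Start: pos=(0,0), heading=0, pen down
FD 10: (0,0) -> (10,0) [heading=0, draw]
LT 120: heading 0 -> 120
FD 4: (10,0) -> (8,3.464) [heading=120, draw]
LT 120: heading 120 -> 240
FD 9: (8,3.464) -> (3.5,-4.33) [heading=240, draw]
FD 17: (3.5,-4.33) -> (-5,-19.053) [heading=240, draw]
RT 60: heading 240 -> 180
RT 60: heading 180 -> 120
LT 60: heading 120 -> 180
FD 18: (-5,-19.053) -> (-23,-19.053) [heading=180, draw]
FD 12: (-23,-19.053) -> (-35,-19.053) [heading=180, draw]
FD 4: (-35,-19.053) -> (-39,-19.053) [heading=180, draw]
FD 4: (-39,-19.053) -> (-43,-19.053) [heading=180, draw]
PU: pen up
BK 3: (-43,-19.053) -> (-40,-19.053) [heading=180, move]
Final: pos=(-40,-19.053), heading=180, 8 segment(s) drawn

Segment lengths:
  seg 1: (0,0) -> (10,0), length = 10
  seg 2: (10,0) -> (8,3.464), length = 4
  seg 3: (8,3.464) -> (3.5,-4.33), length = 9
  seg 4: (3.5,-4.33) -> (-5,-19.053), length = 17
  seg 5: (-5,-19.053) -> (-23,-19.053), length = 18
  seg 6: (-23,-19.053) -> (-35,-19.053), length = 12
  seg 7: (-35,-19.053) -> (-39,-19.053), length = 4
  seg 8: (-39,-19.053) -> (-43,-19.053), length = 4
Total = 78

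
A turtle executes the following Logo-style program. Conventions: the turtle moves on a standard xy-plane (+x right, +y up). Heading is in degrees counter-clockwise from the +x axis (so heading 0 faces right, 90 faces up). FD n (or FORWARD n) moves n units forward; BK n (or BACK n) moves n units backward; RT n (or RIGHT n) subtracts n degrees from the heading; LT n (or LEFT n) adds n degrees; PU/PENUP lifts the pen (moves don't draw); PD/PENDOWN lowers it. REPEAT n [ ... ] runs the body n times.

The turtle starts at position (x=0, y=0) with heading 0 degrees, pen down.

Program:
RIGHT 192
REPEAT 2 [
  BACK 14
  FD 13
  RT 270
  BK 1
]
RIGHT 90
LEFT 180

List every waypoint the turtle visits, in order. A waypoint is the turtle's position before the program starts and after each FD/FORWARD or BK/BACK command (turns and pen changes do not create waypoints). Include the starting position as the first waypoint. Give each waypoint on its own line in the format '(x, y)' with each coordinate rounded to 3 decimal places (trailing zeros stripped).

Answer: (0, 0)
(13.694, -2.911)
(0.978, -0.208)
(1.186, 0.77)
(4.097, 14.464)
(1.394, 1.748)
(0.416, 1.956)

Derivation:
Executing turtle program step by step:
Start: pos=(0,0), heading=0, pen down
RT 192: heading 0 -> 168
REPEAT 2 [
  -- iteration 1/2 --
  BK 14: (0,0) -> (13.694,-2.911) [heading=168, draw]
  FD 13: (13.694,-2.911) -> (0.978,-0.208) [heading=168, draw]
  RT 270: heading 168 -> 258
  BK 1: (0.978,-0.208) -> (1.186,0.77) [heading=258, draw]
  -- iteration 2/2 --
  BK 14: (1.186,0.77) -> (4.097,14.464) [heading=258, draw]
  FD 13: (4.097,14.464) -> (1.394,1.748) [heading=258, draw]
  RT 270: heading 258 -> 348
  BK 1: (1.394,1.748) -> (0.416,1.956) [heading=348, draw]
]
RT 90: heading 348 -> 258
LT 180: heading 258 -> 78
Final: pos=(0.416,1.956), heading=78, 6 segment(s) drawn
Waypoints (7 total):
(0, 0)
(13.694, -2.911)
(0.978, -0.208)
(1.186, 0.77)
(4.097, 14.464)
(1.394, 1.748)
(0.416, 1.956)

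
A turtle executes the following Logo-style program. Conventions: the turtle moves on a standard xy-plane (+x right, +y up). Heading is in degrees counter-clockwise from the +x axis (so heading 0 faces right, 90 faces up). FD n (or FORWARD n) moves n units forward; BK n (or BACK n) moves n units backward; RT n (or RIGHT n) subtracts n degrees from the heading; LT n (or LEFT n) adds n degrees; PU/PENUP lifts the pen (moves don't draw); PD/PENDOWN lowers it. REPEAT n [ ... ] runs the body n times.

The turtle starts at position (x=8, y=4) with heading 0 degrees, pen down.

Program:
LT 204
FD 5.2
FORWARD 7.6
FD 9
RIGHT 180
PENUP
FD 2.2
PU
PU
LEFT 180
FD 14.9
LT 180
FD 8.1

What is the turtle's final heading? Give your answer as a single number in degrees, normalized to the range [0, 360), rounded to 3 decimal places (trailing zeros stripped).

Answer: 24

Derivation:
Executing turtle program step by step:
Start: pos=(8,4), heading=0, pen down
LT 204: heading 0 -> 204
FD 5.2: (8,4) -> (3.25,1.885) [heading=204, draw]
FD 7.6: (3.25,1.885) -> (-3.693,-1.206) [heading=204, draw]
FD 9: (-3.693,-1.206) -> (-11.915,-4.867) [heading=204, draw]
RT 180: heading 204 -> 24
PU: pen up
FD 2.2: (-11.915,-4.867) -> (-9.905,-3.972) [heading=24, move]
PU: pen up
PU: pen up
LT 180: heading 24 -> 204
FD 14.9: (-9.905,-3.972) -> (-23.517,-10.032) [heading=204, move]
LT 180: heading 204 -> 24
FD 8.1: (-23.517,-10.032) -> (-16.118,-6.738) [heading=24, move]
Final: pos=(-16.118,-6.738), heading=24, 3 segment(s) drawn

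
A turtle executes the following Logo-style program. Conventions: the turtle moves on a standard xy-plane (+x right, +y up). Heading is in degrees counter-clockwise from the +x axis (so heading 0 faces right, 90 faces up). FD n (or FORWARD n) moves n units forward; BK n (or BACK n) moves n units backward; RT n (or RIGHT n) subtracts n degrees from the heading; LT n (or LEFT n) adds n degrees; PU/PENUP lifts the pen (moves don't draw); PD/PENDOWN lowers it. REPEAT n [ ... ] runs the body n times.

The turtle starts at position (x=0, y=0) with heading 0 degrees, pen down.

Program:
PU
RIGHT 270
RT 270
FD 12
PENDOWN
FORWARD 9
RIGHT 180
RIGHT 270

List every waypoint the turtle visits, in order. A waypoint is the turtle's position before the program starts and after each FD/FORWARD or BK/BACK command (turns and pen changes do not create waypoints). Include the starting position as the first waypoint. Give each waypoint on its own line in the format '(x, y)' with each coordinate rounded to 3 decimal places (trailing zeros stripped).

Executing turtle program step by step:
Start: pos=(0,0), heading=0, pen down
PU: pen up
RT 270: heading 0 -> 90
RT 270: heading 90 -> 180
FD 12: (0,0) -> (-12,0) [heading=180, move]
PD: pen down
FD 9: (-12,0) -> (-21,0) [heading=180, draw]
RT 180: heading 180 -> 0
RT 270: heading 0 -> 90
Final: pos=(-21,0), heading=90, 1 segment(s) drawn
Waypoints (3 total):
(0, 0)
(-12, 0)
(-21, 0)

Answer: (0, 0)
(-12, 0)
(-21, 0)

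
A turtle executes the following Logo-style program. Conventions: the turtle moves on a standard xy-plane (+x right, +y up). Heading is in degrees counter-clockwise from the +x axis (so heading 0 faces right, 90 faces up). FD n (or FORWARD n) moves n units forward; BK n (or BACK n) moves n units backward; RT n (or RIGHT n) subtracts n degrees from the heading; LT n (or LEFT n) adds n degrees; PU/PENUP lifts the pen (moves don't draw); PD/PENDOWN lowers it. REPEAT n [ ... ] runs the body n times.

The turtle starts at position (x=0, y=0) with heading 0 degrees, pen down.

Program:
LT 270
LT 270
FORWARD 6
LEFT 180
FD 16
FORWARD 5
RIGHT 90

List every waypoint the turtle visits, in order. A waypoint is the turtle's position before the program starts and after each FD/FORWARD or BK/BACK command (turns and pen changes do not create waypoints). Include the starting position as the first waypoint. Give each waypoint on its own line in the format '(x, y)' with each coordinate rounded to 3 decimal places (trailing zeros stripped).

Executing turtle program step by step:
Start: pos=(0,0), heading=0, pen down
LT 270: heading 0 -> 270
LT 270: heading 270 -> 180
FD 6: (0,0) -> (-6,0) [heading=180, draw]
LT 180: heading 180 -> 0
FD 16: (-6,0) -> (10,0) [heading=0, draw]
FD 5: (10,0) -> (15,0) [heading=0, draw]
RT 90: heading 0 -> 270
Final: pos=(15,0), heading=270, 3 segment(s) drawn
Waypoints (4 total):
(0, 0)
(-6, 0)
(10, 0)
(15, 0)

Answer: (0, 0)
(-6, 0)
(10, 0)
(15, 0)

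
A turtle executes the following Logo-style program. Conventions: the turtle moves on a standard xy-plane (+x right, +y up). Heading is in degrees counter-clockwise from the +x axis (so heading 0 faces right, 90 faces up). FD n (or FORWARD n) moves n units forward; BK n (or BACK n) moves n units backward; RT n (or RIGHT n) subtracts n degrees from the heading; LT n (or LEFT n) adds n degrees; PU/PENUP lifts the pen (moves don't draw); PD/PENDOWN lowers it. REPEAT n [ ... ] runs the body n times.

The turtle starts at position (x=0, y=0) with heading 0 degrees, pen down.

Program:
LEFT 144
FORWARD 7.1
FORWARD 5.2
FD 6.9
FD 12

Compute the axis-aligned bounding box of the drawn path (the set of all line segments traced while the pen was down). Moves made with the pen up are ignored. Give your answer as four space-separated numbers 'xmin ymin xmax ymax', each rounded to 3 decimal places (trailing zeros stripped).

Answer: -25.241 0 0 18.339

Derivation:
Executing turtle program step by step:
Start: pos=(0,0), heading=0, pen down
LT 144: heading 0 -> 144
FD 7.1: (0,0) -> (-5.744,4.173) [heading=144, draw]
FD 5.2: (-5.744,4.173) -> (-9.951,7.23) [heading=144, draw]
FD 6.9: (-9.951,7.23) -> (-15.533,11.285) [heading=144, draw]
FD 12: (-15.533,11.285) -> (-25.241,18.339) [heading=144, draw]
Final: pos=(-25.241,18.339), heading=144, 4 segment(s) drawn

Segment endpoints: x in {-25.241, -15.533, -9.951, -5.744, 0}, y in {0, 4.173, 7.23, 11.285, 18.339}
xmin=-25.241, ymin=0, xmax=0, ymax=18.339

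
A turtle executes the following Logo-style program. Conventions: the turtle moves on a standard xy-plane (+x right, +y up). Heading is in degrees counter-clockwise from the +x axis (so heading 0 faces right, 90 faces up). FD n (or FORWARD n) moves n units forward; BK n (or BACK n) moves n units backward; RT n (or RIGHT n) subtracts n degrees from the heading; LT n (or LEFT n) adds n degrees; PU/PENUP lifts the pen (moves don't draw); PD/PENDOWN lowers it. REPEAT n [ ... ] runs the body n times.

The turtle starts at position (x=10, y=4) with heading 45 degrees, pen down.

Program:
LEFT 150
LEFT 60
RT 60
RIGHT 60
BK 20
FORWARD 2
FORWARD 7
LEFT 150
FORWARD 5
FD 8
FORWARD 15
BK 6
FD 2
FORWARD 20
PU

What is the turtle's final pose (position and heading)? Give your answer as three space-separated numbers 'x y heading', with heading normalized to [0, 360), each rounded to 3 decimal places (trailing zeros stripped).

Executing turtle program step by step:
Start: pos=(10,4), heading=45, pen down
LT 150: heading 45 -> 195
LT 60: heading 195 -> 255
RT 60: heading 255 -> 195
RT 60: heading 195 -> 135
BK 20: (10,4) -> (24.142,-10.142) [heading=135, draw]
FD 2: (24.142,-10.142) -> (22.728,-8.728) [heading=135, draw]
FD 7: (22.728,-8.728) -> (17.778,-3.778) [heading=135, draw]
LT 150: heading 135 -> 285
FD 5: (17.778,-3.778) -> (19.072,-8.608) [heading=285, draw]
FD 8: (19.072,-8.608) -> (21.143,-16.335) [heading=285, draw]
FD 15: (21.143,-16.335) -> (25.025,-30.824) [heading=285, draw]
BK 6: (25.025,-30.824) -> (23.472,-25.029) [heading=285, draw]
FD 2: (23.472,-25.029) -> (23.99,-26.96) [heading=285, draw]
FD 20: (23.99,-26.96) -> (29.166,-46.279) [heading=285, draw]
PU: pen up
Final: pos=(29.166,-46.279), heading=285, 9 segment(s) drawn

Answer: 29.166 -46.279 285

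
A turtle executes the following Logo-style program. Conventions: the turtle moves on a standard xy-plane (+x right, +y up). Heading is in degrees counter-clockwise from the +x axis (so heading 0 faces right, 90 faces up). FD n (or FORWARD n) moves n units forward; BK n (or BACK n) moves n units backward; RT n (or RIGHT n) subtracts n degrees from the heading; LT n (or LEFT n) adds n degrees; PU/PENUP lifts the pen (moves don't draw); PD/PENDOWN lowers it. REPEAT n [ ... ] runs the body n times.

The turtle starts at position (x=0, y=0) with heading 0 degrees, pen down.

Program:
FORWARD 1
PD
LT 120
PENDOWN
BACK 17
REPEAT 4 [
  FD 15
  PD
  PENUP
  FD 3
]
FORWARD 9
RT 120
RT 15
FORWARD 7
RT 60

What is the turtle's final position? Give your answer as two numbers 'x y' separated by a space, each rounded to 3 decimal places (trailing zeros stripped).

Answer: -24.239 53.614

Derivation:
Executing turtle program step by step:
Start: pos=(0,0), heading=0, pen down
FD 1: (0,0) -> (1,0) [heading=0, draw]
PD: pen down
LT 120: heading 0 -> 120
PD: pen down
BK 17: (1,0) -> (9.5,-14.722) [heading=120, draw]
REPEAT 4 [
  -- iteration 1/4 --
  FD 15: (9.5,-14.722) -> (2,-1.732) [heading=120, draw]
  PD: pen down
  PU: pen up
  FD 3: (2,-1.732) -> (0.5,0.866) [heading=120, move]
  -- iteration 2/4 --
  FD 15: (0.5,0.866) -> (-7,13.856) [heading=120, move]
  PD: pen down
  PU: pen up
  FD 3: (-7,13.856) -> (-8.5,16.454) [heading=120, move]
  -- iteration 3/4 --
  FD 15: (-8.5,16.454) -> (-16,29.445) [heading=120, move]
  PD: pen down
  PU: pen up
  FD 3: (-16,29.445) -> (-17.5,32.043) [heading=120, move]
  -- iteration 4/4 --
  FD 15: (-17.5,32.043) -> (-25,45.033) [heading=120, move]
  PD: pen down
  PU: pen up
  FD 3: (-25,45.033) -> (-26.5,47.631) [heading=120, move]
]
FD 9: (-26.5,47.631) -> (-31,55.426) [heading=120, move]
RT 120: heading 120 -> 0
RT 15: heading 0 -> 345
FD 7: (-31,55.426) -> (-24.239,53.614) [heading=345, move]
RT 60: heading 345 -> 285
Final: pos=(-24.239,53.614), heading=285, 3 segment(s) drawn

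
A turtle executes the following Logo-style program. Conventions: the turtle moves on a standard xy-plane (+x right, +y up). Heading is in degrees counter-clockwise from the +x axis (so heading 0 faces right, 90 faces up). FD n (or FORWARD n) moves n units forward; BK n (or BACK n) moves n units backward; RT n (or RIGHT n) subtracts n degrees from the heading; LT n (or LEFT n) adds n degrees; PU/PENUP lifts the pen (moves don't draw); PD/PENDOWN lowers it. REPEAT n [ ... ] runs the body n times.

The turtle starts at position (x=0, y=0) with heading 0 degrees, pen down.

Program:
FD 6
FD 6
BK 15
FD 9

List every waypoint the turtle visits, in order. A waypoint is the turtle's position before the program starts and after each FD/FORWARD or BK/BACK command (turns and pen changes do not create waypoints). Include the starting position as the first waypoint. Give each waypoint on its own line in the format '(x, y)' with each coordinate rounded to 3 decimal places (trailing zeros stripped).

Executing turtle program step by step:
Start: pos=(0,0), heading=0, pen down
FD 6: (0,0) -> (6,0) [heading=0, draw]
FD 6: (6,0) -> (12,0) [heading=0, draw]
BK 15: (12,0) -> (-3,0) [heading=0, draw]
FD 9: (-3,0) -> (6,0) [heading=0, draw]
Final: pos=(6,0), heading=0, 4 segment(s) drawn
Waypoints (5 total):
(0, 0)
(6, 0)
(12, 0)
(-3, 0)
(6, 0)

Answer: (0, 0)
(6, 0)
(12, 0)
(-3, 0)
(6, 0)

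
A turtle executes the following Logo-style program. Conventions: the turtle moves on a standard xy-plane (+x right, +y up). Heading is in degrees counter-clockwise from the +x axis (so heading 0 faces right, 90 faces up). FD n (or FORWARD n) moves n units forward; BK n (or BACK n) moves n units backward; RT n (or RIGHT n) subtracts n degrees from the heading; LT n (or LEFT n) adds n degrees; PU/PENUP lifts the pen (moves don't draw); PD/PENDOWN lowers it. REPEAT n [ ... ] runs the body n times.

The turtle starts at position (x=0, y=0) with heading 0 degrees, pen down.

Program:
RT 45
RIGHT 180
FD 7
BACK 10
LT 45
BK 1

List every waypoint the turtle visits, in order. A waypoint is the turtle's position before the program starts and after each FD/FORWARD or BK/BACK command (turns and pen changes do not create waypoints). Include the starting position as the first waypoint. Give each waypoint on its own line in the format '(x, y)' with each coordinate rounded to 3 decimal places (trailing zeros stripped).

Answer: (0, 0)
(-4.95, 4.95)
(2.121, -2.121)
(3.121, -2.121)

Derivation:
Executing turtle program step by step:
Start: pos=(0,0), heading=0, pen down
RT 45: heading 0 -> 315
RT 180: heading 315 -> 135
FD 7: (0,0) -> (-4.95,4.95) [heading=135, draw]
BK 10: (-4.95,4.95) -> (2.121,-2.121) [heading=135, draw]
LT 45: heading 135 -> 180
BK 1: (2.121,-2.121) -> (3.121,-2.121) [heading=180, draw]
Final: pos=(3.121,-2.121), heading=180, 3 segment(s) drawn
Waypoints (4 total):
(0, 0)
(-4.95, 4.95)
(2.121, -2.121)
(3.121, -2.121)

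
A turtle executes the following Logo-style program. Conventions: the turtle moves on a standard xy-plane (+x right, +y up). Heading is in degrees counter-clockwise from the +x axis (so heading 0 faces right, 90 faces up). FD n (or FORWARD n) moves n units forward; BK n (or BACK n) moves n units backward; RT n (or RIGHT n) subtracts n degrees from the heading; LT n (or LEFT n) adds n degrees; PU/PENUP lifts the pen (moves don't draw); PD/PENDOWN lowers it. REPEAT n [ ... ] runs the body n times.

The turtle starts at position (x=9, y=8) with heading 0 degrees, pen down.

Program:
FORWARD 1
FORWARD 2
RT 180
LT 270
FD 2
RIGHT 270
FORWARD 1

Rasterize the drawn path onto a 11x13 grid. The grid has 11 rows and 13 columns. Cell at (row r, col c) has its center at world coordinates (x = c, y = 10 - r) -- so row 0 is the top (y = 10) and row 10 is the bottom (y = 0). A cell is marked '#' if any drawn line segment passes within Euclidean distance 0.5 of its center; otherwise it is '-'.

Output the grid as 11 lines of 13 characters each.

Segment 0: (9,8) -> (10,8)
Segment 1: (10,8) -> (12,8)
Segment 2: (12,8) -> (12,10)
Segment 3: (12,10) -> (11,10)

Answer: -----------##
------------#
---------####
-------------
-------------
-------------
-------------
-------------
-------------
-------------
-------------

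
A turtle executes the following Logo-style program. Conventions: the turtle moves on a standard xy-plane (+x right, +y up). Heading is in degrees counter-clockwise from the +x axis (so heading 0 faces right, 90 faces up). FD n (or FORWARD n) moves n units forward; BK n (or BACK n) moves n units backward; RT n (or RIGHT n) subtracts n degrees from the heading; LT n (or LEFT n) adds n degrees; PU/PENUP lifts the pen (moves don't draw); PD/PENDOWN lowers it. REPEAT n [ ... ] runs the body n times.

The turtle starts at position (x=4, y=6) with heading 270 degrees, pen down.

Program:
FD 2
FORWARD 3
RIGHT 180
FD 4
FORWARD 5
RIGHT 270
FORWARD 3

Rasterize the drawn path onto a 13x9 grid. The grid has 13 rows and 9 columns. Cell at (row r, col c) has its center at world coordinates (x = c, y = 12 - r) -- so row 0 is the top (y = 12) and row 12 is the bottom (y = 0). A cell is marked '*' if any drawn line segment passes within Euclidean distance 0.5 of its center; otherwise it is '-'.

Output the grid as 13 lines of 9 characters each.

Segment 0: (4,6) -> (4,4)
Segment 1: (4,4) -> (4,1)
Segment 2: (4,1) -> (4,5)
Segment 3: (4,5) -> (4,10)
Segment 4: (4,10) -> (1,10)

Answer: ---------
---------
-****----
----*----
----*----
----*----
----*----
----*----
----*----
----*----
----*----
----*----
---------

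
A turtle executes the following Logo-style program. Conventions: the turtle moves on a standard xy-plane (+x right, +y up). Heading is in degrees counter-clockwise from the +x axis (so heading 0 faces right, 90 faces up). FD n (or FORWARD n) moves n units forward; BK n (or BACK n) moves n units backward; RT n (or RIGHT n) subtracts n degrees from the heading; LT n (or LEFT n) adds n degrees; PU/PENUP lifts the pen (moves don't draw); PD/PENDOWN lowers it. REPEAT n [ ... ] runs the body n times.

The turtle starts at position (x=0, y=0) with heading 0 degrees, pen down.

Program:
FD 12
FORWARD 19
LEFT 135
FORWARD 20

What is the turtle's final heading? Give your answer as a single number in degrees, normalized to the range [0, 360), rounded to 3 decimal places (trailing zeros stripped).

Executing turtle program step by step:
Start: pos=(0,0), heading=0, pen down
FD 12: (0,0) -> (12,0) [heading=0, draw]
FD 19: (12,0) -> (31,0) [heading=0, draw]
LT 135: heading 0 -> 135
FD 20: (31,0) -> (16.858,14.142) [heading=135, draw]
Final: pos=(16.858,14.142), heading=135, 3 segment(s) drawn

Answer: 135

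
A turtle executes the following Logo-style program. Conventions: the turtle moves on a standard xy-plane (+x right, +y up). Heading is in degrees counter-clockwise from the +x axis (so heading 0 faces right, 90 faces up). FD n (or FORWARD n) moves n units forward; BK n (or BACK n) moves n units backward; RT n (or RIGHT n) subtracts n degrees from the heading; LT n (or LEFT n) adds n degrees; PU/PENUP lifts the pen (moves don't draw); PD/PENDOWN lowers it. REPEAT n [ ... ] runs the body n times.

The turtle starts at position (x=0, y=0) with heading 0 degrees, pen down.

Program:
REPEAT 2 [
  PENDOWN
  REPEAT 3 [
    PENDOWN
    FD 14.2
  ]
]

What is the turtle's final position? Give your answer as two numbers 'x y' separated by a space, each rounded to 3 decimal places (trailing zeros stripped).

Answer: 85.2 0

Derivation:
Executing turtle program step by step:
Start: pos=(0,0), heading=0, pen down
REPEAT 2 [
  -- iteration 1/2 --
  PD: pen down
  REPEAT 3 [
    -- iteration 1/3 --
    PD: pen down
    FD 14.2: (0,0) -> (14.2,0) [heading=0, draw]
    -- iteration 2/3 --
    PD: pen down
    FD 14.2: (14.2,0) -> (28.4,0) [heading=0, draw]
    -- iteration 3/3 --
    PD: pen down
    FD 14.2: (28.4,0) -> (42.6,0) [heading=0, draw]
  ]
  -- iteration 2/2 --
  PD: pen down
  REPEAT 3 [
    -- iteration 1/3 --
    PD: pen down
    FD 14.2: (42.6,0) -> (56.8,0) [heading=0, draw]
    -- iteration 2/3 --
    PD: pen down
    FD 14.2: (56.8,0) -> (71,0) [heading=0, draw]
    -- iteration 3/3 --
    PD: pen down
    FD 14.2: (71,0) -> (85.2,0) [heading=0, draw]
  ]
]
Final: pos=(85.2,0), heading=0, 6 segment(s) drawn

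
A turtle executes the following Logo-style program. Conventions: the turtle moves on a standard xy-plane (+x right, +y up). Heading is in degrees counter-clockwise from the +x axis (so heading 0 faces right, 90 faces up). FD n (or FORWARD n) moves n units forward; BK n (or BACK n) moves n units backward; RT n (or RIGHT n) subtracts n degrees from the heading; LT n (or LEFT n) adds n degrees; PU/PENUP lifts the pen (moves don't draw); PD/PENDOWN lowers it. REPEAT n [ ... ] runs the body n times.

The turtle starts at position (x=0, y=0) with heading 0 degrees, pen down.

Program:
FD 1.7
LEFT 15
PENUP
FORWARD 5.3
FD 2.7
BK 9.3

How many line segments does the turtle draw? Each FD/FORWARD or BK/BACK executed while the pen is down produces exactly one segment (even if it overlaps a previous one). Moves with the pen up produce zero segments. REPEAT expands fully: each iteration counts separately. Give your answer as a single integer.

Answer: 1

Derivation:
Executing turtle program step by step:
Start: pos=(0,0), heading=0, pen down
FD 1.7: (0,0) -> (1.7,0) [heading=0, draw]
LT 15: heading 0 -> 15
PU: pen up
FD 5.3: (1.7,0) -> (6.819,1.372) [heading=15, move]
FD 2.7: (6.819,1.372) -> (9.427,2.071) [heading=15, move]
BK 9.3: (9.427,2.071) -> (0.444,-0.336) [heading=15, move]
Final: pos=(0.444,-0.336), heading=15, 1 segment(s) drawn
Segments drawn: 1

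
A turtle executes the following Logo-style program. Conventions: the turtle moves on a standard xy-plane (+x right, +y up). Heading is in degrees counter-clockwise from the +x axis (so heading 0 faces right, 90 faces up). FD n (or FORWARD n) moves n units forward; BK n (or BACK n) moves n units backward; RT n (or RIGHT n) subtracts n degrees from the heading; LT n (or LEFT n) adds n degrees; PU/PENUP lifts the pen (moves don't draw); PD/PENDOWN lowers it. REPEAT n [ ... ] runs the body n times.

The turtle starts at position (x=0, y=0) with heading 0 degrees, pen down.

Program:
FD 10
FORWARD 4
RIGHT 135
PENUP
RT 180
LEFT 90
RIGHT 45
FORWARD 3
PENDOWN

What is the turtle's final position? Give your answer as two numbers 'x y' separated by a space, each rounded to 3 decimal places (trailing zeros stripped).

Answer: 14 3

Derivation:
Executing turtle program step by step:
Start: pos=(0,0), heading=0, pen down
FD 10: (0,0) -> (10,0) [heading=0, draw]
FD 4: (10,0) -> (14,0) [heading=0, draw]
RT 135: heading 0 -> 225
PU: pen up
RT 180: heading 225 -> 45
LT 90: heading 45 -> 135
RT 45: heading 135 -> 90
FD 3: (14,0) -> (14,3) [heading=90, move]
PD: pen down
Final: pos=(14,3), heading=90, 2 segment(s) drawn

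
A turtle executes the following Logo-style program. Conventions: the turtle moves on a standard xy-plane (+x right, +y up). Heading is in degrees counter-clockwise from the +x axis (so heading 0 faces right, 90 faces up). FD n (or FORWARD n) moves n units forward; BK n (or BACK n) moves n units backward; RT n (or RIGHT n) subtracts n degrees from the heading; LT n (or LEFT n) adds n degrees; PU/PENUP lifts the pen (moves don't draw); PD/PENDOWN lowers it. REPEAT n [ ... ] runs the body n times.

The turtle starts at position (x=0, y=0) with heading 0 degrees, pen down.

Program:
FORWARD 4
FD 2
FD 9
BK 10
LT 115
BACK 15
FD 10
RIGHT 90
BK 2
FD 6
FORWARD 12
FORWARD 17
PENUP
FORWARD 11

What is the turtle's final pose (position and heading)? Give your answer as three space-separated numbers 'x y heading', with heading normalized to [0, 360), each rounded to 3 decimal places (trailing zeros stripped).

Executing turtle program step by step:
Start: pos=(0,0), heading=0, pen down
FD 4: (0,0) -> (4,0) [heading=0, draw]
FD 2: (4,0) -> (6,0) [heading=0, draw]
FD 9: (6,0) -> (15,0) [heading=0, draw]
BK 10: (15,0) -> (5,0) [heading=0, draw]
LT 115: heading 0 -> 115
BK 15: (5,0) -> (11.339,-13.595) [heading=115, draw]
FD 10: (11.339,-13.595) -> (7.113,-4.532) [heading=115, draw]
RT 90: heading 115 -> 25
BK 2: (7.113,-4.532) -> (5.3,-5.377) [heading=25, draw]
FD 6: (5.3,-5.377) -> (10.738,-2.841) [heading=25, draw]
FD 12: (10.738,-2.841) -> (21.614,2.23) [heading=25, draw]
FD 17: (21.614,2.23) -> (37.021,9.415) [heading=25, draw]
PU: pen up
FD 11: (37.021,9.415) -> (46.991,14.064) [heading=25, move]
Final: pos=(46.991,14.064), heading=25, 10 segment(s) drawn

Answer: 46.991 14.064 25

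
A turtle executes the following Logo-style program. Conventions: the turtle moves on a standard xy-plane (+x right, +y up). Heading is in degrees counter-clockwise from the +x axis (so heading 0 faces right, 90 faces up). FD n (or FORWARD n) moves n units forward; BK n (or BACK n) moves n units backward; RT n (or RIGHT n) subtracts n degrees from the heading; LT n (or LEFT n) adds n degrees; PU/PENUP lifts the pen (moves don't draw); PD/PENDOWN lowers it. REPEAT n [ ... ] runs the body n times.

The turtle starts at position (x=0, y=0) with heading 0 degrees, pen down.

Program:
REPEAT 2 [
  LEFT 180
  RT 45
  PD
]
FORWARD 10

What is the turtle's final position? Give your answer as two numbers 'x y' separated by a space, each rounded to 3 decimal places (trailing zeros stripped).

Answer: 0 -10

Derivation:
Executing turtle program step by step:
Start: pos=(0,0), heading=0, pen down
REPEAT 2 [
  -- iteration 1/2 --
  LT 180: heading 0 -> 180
  RT 45: heading 180 -> 135
  PD: pen down
  -- iteration 2/2 --
  LT 180: heading 135 -> 315
  RT 45: heading 315 -> 270
  PD: pen down
]
FD 10: (0,0) -> (0,-10) [heading=270, draw]
Final: pos=(0,-10), heading=270, 1 segment(s) drawn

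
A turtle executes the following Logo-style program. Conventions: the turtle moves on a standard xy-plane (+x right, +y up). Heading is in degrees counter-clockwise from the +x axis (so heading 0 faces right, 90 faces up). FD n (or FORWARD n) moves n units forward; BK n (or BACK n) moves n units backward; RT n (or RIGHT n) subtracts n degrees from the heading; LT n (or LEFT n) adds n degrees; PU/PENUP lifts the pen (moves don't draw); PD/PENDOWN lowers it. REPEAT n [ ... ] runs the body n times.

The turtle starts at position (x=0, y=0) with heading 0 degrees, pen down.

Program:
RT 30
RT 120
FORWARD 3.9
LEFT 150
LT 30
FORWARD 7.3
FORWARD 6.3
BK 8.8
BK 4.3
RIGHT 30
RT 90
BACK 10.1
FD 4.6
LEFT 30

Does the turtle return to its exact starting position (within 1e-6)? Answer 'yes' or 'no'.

Executing turtle program step by step:
Start: pos=(0,0), heading=0, pen down
RT 30: heading 0 -> 330
RT 120: heading 330 -> 210
FD 3.9: (0,0) -> (-3.377,-1.95) [heading=210, draw]
LT 150: heading 210 -> 0
LT 30: heading 0 -> 30
FD 7.3: (-3.377,-1.95) -> (2.944,1.7) [heading=30, draw]
FD 6.3: (2.944,1.7) -> (8.4,4.85) [heading=30, draw]
BK 8.8: (8.4,4.85) -> (0.779,0.45) [heading=30, draw]
BK 4.3: (0.779,0.45) -> (-2.944,-1.7) [heading=30, draw]
RT 30: heading 30 -> 0
RT 90: heading 0 -> 270
BK 10.1: (-2.944,-1.7) -> (-2.944,8.4) [heading=270, draw]
FD 4.6: (-2.944,8.4) -> (-2.944,3.8) [heading=270, draw]
LT 30: heading 270 -> 300
Final: pos=(-2.944,3.8), heading=300, 7 segment(s) drawn

Start position: (0, 0)
Final position: (-2.944, 3.8)
Distance = 4.807; >= 1e-6 -> NOT closed

Answer: no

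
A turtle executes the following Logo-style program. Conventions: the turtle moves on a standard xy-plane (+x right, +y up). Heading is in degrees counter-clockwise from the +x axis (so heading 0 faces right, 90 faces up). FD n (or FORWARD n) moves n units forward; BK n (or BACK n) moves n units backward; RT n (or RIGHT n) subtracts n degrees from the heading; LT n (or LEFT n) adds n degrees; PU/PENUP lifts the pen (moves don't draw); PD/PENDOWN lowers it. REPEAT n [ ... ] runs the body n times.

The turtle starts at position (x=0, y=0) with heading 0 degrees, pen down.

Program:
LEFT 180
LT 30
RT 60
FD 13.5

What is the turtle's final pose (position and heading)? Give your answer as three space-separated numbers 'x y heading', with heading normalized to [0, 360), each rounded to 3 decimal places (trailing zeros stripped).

Executing turtle program step by step:
Start: pos=(0,0), heading=0, pen down
LT 180: heading 0 -> 180
LT 30: heading 180 -> 210
RT 60: heading 210 -> 150
FD 13.5: (0,0) -> (-11.691,6.75) [heading=150, draw]
Final: pos=(-11.691,6.75), heading=150, 1 segment(s) drawn

Answer: -11.691 6.75 150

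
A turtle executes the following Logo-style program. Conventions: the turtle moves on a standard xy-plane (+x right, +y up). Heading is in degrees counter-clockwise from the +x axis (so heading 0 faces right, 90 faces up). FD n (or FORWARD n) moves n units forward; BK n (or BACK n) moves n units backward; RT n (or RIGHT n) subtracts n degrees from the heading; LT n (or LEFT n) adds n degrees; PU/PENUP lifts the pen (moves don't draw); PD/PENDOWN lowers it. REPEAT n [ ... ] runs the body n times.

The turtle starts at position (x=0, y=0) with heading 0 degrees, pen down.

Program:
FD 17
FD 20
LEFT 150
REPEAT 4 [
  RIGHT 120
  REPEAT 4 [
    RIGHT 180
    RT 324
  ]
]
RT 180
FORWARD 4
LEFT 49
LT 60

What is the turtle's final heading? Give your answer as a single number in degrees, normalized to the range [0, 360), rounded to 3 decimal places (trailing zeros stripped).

Answer: 175

Derivation:
Executing turtle program step by step:
Start: pos=(0,0), heading=0, pen down
FD 17: (0,0) -> (17,0) [heading=0, draw]
FD 20: (17,0) -> (37,0) [heading=0, draw]
LT 150: heading 0 -> 150
REPEAT 4 [
  -- iteration 1/4 --
  RT 120: heading 150 -> 30
  REPEAT 4 [
    -- iteration 1/4 --
    RT 180: heading 30 -> 210
    RT 324: heading 210 -> 246
    -- iteration 2/4 --
    RT 180: heading 246 -> 66
    RT 324: heading 66 -> 102
    -- iteration 3/4 --
    RT 180: heading 102 -> 282
    RT 324: heading 282 -> 318
    -- iteration 4/4 --
    RT 180: heading 318 -> 138
    RT 324: heading 138 -> 174
  ]
  -- iteration 2/4 --
  RT 120: heading 174 -> 54
  REPEAT 4 [
    -- iteration 1/4 --
    RT 180: heading 54 -> 234
    RT 324: heading 234 -> 270
    -- iteration 2/4 --
    RT 180: heading 270 -> 90
    RT 324: heading 90 -> 126
    -- iteration 3/4 --
    RT 180: heading 126 -> 306
    RT 324: heading 306 -> 342
    -- iteration 4/4 --
    RT 180: heading 342 -> 162
    RT 324: heading 162 -> 198
  ]
  -- iteration 3/4 --
  RT 120: heading 198 -> 78
  REPEAT 4 [
    -- iteration 1/4 --
    RT 180: heading 78 -> 258
    RT 324: heading 258 -> 294
    -- iteration 2/4 --
    RT 180: heading 294 -> 114
    RT 324: heading 114 -> 150
    -- iteration 3/4 --
    RT 180: heading 150 -> 330
    RT 324: heading 330 -> 6
    -- iteration 4/4 --
    RT 180: heading 6 -> 186
    RT 324: heading 186 -> 222
  ]
  -- iteration 4/4 --
  RT 120: heading 222 -> 102
  REPEAT 4 [
    -- iteration 1/4 --
    RT 180: heading 102 -> 282
    RT 324: heading 282 -> 318
    -- iteration 2/4 --
    RT 180: heading 318 -> 138
    RT 324: heading 138 -> 174
    -- iteration 3/4 --
    RT 180: heading 174 -> 354
    RT 324: heading 354 -> 30
    -- iteration 4/4 --
    RT 180: heading 30 -> 210
    RT 324: heading 210 -> 246
  ]
]
RT 180: heading 246 -> 66
FD 4: (37,0) -> (38.627,3.654) [heading=66, draw]
LT 49: heading 66 -> 115
LT 60: heading 115 -> 175
Final: pos=(38.627,3.654), heading=175, 3 segment(s) drawn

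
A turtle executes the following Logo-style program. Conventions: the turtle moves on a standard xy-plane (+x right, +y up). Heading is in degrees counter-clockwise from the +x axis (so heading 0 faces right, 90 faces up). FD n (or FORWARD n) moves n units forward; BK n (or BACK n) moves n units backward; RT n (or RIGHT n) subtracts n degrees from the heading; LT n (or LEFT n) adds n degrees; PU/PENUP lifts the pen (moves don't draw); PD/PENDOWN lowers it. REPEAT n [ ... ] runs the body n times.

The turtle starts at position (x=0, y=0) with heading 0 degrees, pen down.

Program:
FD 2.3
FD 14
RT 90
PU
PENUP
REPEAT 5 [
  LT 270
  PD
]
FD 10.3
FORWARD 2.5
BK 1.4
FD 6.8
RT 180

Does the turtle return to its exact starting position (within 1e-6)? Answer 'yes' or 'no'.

Answer: no

Derivation:
Executing turtle program step by step:
Start: pos=(0,0), heading=0, pen down
FD 2.3: (0,0) -> (2.3,0) [heading=0, draw]
FD 14: (2.3,0) -> (16.3,0) [heading=0, draw]
RT 90: heading 0 -> 270
PU: pen up
PU: pen up
REPEAT 5 [
  -- iteration 1/5 --
  LT 270: heading 270 -> 180
  PD: pen down
  -- iteration 2/5 --
  LT 270: heading 180 -> 90
  PD: pen down
  -- iteration 3/5 --
  LT 270: heading 90 -> 0
  PD: pen down
  -- iteration 4/5 --
  LT 270: heading 0 -> 270
  PD: pen down
  -- iteration 5/5 --
  LT 270: heading 270 -> 180
  PD: pen down
]
FD 10.3: (16.3,0) -> (6,0) [heading=180, draw]
FD 2.5: (6,0) -> (3.5,0) [heading=180, draw]
BK 1.4: (3.5,0) -> (4.9,0) [heading=180, draw]
FD 6.8: (4.9,0) -> (-1.9,0) [heading=180, draw]
RT 180: heading 180 -> 0
Final: pos=(-1.9,0), heading=0, 6 segment(s) drawn

Start position: (0, 0)
Final position: (-1.9, 0)
Distance = 1.9; >= 1e-6 -> NOT closed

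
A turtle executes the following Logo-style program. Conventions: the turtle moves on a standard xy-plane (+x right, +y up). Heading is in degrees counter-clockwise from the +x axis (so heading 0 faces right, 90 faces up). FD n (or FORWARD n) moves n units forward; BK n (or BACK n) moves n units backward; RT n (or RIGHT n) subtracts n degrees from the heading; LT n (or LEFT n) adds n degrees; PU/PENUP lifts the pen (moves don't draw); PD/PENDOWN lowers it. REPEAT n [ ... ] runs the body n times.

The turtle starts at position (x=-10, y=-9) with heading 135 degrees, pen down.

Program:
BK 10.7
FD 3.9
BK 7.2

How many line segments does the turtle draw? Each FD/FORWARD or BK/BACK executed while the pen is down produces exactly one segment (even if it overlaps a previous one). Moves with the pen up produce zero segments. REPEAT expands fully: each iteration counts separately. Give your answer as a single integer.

Answer: 3

Derivation:
Executing turtle program step by step:
Start: pos=(-10,-9), heading=135, pen down
BK 10.7: (-10,-9) -> (-2.434,-16.566) [heading=135, draw]
FD 3.9: (-2.434,-16.566) -> (-5.192,-13.808) [heading=135, draw]
BK 7.2: (-5.192,-13.808) -> (-0.101,-18.899) [heading=135, draw]
Final: pos=(-0.101,-18.899), heading=135, 3 segment(s) drawn
Segments drawn: 3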